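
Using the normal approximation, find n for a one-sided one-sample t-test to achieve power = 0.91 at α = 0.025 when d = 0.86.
n = 15

Sample size formula (one-sample t-test, normal approximation):
n = ((z_α + z_β) / d)²

z_α = 1.960 (for α = 0.025, one-sided)
z_β = 1.341 (for power = 0.91)
d = 0.86

n = ((1.960 + 1.341) / 0.86)²
n = (3.838)²
n ≈ 14.73
Round up to the next whole number: n = 15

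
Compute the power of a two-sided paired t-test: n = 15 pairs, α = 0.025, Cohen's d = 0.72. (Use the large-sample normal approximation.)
Power ≈ 0.71

Power calculation (paired t-test, normal approximation):
z_β = d · √n - z_{α/2}
z_β = 0.72 · √15 - 2.241
z_β = 0.72 · 3.873 - 2.241
z_β = 0.547

Power = Φ(z_β) = Φ(0.547) ≈ 0.708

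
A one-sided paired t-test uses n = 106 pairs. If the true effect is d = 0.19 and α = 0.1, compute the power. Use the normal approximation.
Power ≈ 0.75

Power calculation (paired t-test, normal approximation):
z_β = d · √n - z_α
z_β = 0.19 · √106 - 1.282
z_β = 0.19 · 10.296 - 1.282
z_β = 0.675

Power = Φ(z_β) = Φ(0.675) ≈ 0.750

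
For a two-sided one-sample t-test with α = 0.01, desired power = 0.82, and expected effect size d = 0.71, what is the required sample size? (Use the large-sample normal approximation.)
n = 25

Sample size formula (one-sample t-test, normal approximation):
n = ((z_{α/2} + z_β) / d)²

z_{α/2} = 2.576 (for α = 0.01, two-sided)
z_β = 0.915 (for power = 0.82)
d = 0.71

n = ((2.576 + 0.915) / 0.71)²
n = (4.917)²
n ≈ 24.18
Round up to the next whole number: n = 25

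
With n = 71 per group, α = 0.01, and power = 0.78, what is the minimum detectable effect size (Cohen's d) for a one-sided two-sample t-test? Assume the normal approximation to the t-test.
d ≈ 0.52

Minimum detectable effect (two-sample t-test, normal approximation):
d = (z_α + z_β) / √(n/2)
d = (2.326 + 0.772) / √(71/2)
d = 3.099 / 5.958
d ≈ 0.52

By Cohen's convention (0.2 small / 0.5 medium / 0.8 large): medium effect.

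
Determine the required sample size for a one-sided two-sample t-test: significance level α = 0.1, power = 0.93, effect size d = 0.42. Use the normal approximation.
n = 87 per group

Sample size formula (two-sample t-test, normal approximation):
n = 2 · ((z_α + z_β) / d)²

z_α = 1.282 (for α = 0.1, one-sided)
z_β = 1.476 (for power = 0.93)
d = 0.42

n = 2 · ((1.282 + 1.476) / 0.42)²
n = 2 · (6.567)²
n ≈ 86.25
Round up to the next whole number: n = 87 per group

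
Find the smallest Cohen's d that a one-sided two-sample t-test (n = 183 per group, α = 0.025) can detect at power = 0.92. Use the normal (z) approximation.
d ≈ 0.35

Minimum detectable effect (two-sample t-test, normal approximation):
d = (z_α + z_β) / √(n/2)
d = (1.960 + 1.405) / √(183/2)
d = 3.365 / 9.566
d ≈ 0.35

By Cohen's convention (0.2 small / 0.5 medium / 0.8 large): small effect.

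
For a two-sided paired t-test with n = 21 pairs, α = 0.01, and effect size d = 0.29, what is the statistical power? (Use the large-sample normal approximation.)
Power ≈ 0.11

Power calculation (paired t-test, normal approximation):
z_β = d · √n - z_{α/2}
z_β = 0.29 · √21 - 2.576
z_β = 0.29 · 4.583 - 2.576
z_β = -1.247

Power = Φ(z_β) = Φ(-1.247) ≈ 0.106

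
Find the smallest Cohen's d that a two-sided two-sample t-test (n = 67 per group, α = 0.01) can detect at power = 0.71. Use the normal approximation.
d ≈ 0.54

Minimum detectable effect (two-sample t-test, normal approximation):
d = (z_{α/2} + z_β) / √(n/2)
d = (2.576 + 0.553) / √(67/2)
d = 3.129 / 5.788
d ≈ 0.54

By Cohen's convention (0.2 small / 0.5 medium / 0.8 large): medium effect.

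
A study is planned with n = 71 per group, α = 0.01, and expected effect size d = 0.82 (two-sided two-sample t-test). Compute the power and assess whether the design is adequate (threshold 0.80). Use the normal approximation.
Power ≈ 0.99; the study is adequately powered (power ≥ 0.80)

Power calculation (two-sample t-test, normal approximation):
z_β = d · √(n/2) - z_{α/2}
z_β = 0.82 · √(71/2) - 2.576
z_β = 0.82 · 5.958 - 2.576
z_β = 2.310

Power = Φ(z_β) = Φ(2.310) ≈ 0.990

Effect size d = 0.82 is large by Cohen's convention (0.2/0.5/0.8).

Threshold: power ≥ 0.80 is conventionally adequate.
Power ≈ 0.99 → the study is adequately powered (power ≥ 0.80).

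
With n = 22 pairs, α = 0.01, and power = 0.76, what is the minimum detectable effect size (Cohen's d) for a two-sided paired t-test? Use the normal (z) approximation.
d ≈ 0.70

Minimum detectable effect (paired t-test, normal approximation):
d = (z_{α/2} + z_β) / √n
d = (2.576 + 0.706) / √22
d = 3.282 / 4.690
d ≈ 0.70

By Cohen's convention (0.2 small / 0.5 medium / 0.8 large): medium effect.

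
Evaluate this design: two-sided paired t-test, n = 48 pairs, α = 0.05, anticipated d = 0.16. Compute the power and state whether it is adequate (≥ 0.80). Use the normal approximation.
Power ≈ 0.20; the study is underpowered (power < 0.80)

Power calculation (paired t-test, normal approximation):
z_β = d · √n - z_{α/2}
z_β = 0.16 · √48 - 1.960
z_β = 0.16 · 6.928 - 1.960
z_β = -0.851

Power = Φ(z_β) = Φ(-0.851) ≈ 0.197

Effect size d = 0.16 is very small by Cohen's convention (0.2/0.5/0.8).

Threshold: power ≥ 0.80 is conventionally adequate.
Power ≈ 0.20 → the study is underpowered (power < 0.80).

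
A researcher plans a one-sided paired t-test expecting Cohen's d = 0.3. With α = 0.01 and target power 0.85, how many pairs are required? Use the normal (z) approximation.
n = 126 pairs

Sample size formula (paired t-test, normal approximation):
n = ((z_α + z_β) / d)²

z_α = 2.326 (for α = 0.01, one-sided)
z_β = 1.036 (for power = 0.85)
d = 0.3

n = ((2.326 + 1.036) / 0.3)²
n = (11.207)²
n ≈ 125.60
Round up to the next whole number: n = 126 pairs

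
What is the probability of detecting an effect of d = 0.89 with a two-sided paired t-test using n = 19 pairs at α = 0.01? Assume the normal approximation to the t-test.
Power ≈ 0.90

Power calculation (paired t-test, normal approximation):
z_β = d · √n - z_{α/2}
z_β = 0.89 · √19 - 2.576
z_β = 0.89 · 4.359 - 2.576
z_β = 1.304

Power = Φ(z_β) = Φ(1.304) ≈ 0.904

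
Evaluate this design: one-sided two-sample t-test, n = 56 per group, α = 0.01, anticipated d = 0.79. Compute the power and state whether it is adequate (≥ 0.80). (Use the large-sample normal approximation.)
Power ≈ 0.97; the study is adequately powered (power ≥ 0.80)

Power calculation (two-sample t-test, normal approximation):
z_β = d · √(n/2) - z_α
z_β = 0.79 · √(56/2) - 2.326
z_β = 0.79 · 5.292 - 2.326
z_β = 1.854

Power = Φ(z_β) = Φ(1.854) ≈ 0.968

Effect size d = 0.79 is medium by Cohen's convention (0.2/0.5/0.8).

Threshold: power ≥ 0.80 is conventionally adequate.
Power ≈ 0.97 → the study is adequately powered (power ≥ 0.80).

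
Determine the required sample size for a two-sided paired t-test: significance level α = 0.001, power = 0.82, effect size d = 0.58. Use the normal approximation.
n = 53 pairs

Sample size formula (paired t-test, normal approximation):
n = ((z_{α/2} + z_β) / d)²

z_{α/2} = 3.291 (for α = 0.001, two-sided)
z_β = 0.915 (for power = 0.82)
d = 0.58

n = ((3.291 + 0.915) / 0.58)²
n = (7.252)²
n ≈ 52.59
Round up to the next whole number: n = 53 pairs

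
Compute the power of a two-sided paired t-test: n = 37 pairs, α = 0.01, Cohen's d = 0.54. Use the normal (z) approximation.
Power ≈ 0.76

Power calculation (paired t-test, normal approximation):
z_β = d · √n - z_{α/2}
z_β = 0.54 · √37 - 2.576
z_β = 0.54 · 6.083 - 2.576
z_β = 0.709

Power = Φ(z_β) = Φ(0.709) ≈ 0.761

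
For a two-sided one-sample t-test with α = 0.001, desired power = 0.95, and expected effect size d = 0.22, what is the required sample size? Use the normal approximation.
n = 504

Sample size formula (one-sample t-test, normal approximation):
n = ((z_{α/2} + z_β) / d)²

z_{α/2} = 3.291 (for α = 0.001, two-sided)
z_β = 1.645 (for power = 0.95)
d = 0.22

n = ((3.291 + 1.645) / 0.22)²
n = (22.436)²
n ≈ 503.37
Round up to the next whole number: n = 504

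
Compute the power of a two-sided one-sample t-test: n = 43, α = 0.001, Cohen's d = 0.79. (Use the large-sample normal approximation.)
Power ≈ 0.97

Power calculation (one-sample t-test, normal approximation):
z_β = d · √n - z_{α/2}
z_β = 0.79 · √43 - 3.291
z_β = 0.79 · 6.557 - 3.291
z_β = 1.890

Power = Φ(z_β) = Φ(1.890) ≈ 0.971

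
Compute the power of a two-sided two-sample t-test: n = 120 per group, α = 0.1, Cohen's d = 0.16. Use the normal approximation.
Power ≈ 0.34

Power calculation (two-sample t-test, normal approximation):
z_β = d · √(n/2) - z_{α/2}
z_β = 0.16 · √(120/2) - 1.645
z_β = 0.16 · 7.746 - 1.645
z_β = -0.405

Power = Φ(z_β) = Φ(-0.405) ≈ 0.343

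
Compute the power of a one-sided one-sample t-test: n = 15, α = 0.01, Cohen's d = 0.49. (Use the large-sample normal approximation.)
Power ≈ 0.33

Power calculation (one-sample t-test, normal approximation):
z_β = d · √n - z_α
z_β = 0.49 · √15 - 2.326
z_β = 0.49 · 3.873 - 2.326
z_β = -0.429

Power = Φ(z_β) = Φ(-0.429) ≈ 0.334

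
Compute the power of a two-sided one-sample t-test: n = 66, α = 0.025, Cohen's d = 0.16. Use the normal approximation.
Power ≈ 0.17

Power calculation (one-sample t-test, normal approximation):
z_β = d · √n - z_{α/2}
z_β = 0.16 · √66 - 2.241
z_β = 0.16 · 8.124 - 2.241
z_β = -0.942

Power = Φ(z_β) = Φ(-0.942) ≈ 0.173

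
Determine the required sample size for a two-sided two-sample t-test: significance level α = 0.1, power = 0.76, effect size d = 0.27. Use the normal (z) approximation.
n = 152 per group

Sample size formula (two-sample t-test, normal approximation):
n = 2 · ((z_{α/2} + z_β) / d)²

z_{α/2} = 1.645 (for α = 0.1, two-sided)
z_β = 0.706 (for power = 0.76)
d = 0.27

n = 2 · ((1.645 + 0.706) / 0.27)²
n = 2 · (8.707)²
n ≈ 151.62
Round up to the next whole number: n = 152 per group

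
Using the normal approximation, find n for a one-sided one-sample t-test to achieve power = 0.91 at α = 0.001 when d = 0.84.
n = 28

Sample size formula (one-sample t-test, normal approximation):
n = ((z_α + z_β) / d)²

z_α = 3.090 (for α = 0.001, one-sided)
z_β = 1.341 (for power = 0.91)
d = 0.84

n = ((3.090 + 1.341) / 0.84)²
n = (5.275)²
n ≈ 27.83
Round up to the next whole number: n = 28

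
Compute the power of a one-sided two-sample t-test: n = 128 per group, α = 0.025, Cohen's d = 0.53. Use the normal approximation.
Power ≈ 0.99

Power calculation (two-sample t-test, normal approximation):
z_β = d · √(n/2) - z_α
z_β = 0.53 · √(128/2) - 1.960
z_β = 0.53 · 8.000 - 1.960
z_β = 2.280

Power = Φ(z_β) = Φ(2.280) ≈ 0.989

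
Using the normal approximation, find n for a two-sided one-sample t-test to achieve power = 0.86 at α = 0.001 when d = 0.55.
n = 64

Sample size formula (one-sample t-test, normal approximation):
n = ((z_{α/2} + z_β) / d)²

z_{α/2} = 3.291 (for α = 0.001, two-sided)
z_β = 1.080 (for power = 0.86)
d = 0.55

n = ((3.291 + 1.080) / 0.55)²
n = (7.947)²
n ≈ 63.15
Round up to the next whole number: n = 64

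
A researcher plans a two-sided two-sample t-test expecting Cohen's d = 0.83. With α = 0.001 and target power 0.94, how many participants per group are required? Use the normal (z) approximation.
n = 69 per group

Sample size formula (two-sample t-test, normal approximation):
n = 2 · ((z_{α/2} + z_β) / d)²

z_{α/2} = 3.291 (for α = 0.001, two-sided)
z_β = 1.555 (for power = 0.94)
d = 0.83

n = 2 · ((3.291 + 1.555) / 0.83)²
n = 2 · (5.839)²
n ≈ 68.19
Round up to the next whole number: n = 69 per group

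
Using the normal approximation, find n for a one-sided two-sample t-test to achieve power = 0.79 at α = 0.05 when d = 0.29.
n = 143 per group

Sample size formula (two-sample t-test, normal approximation):
n = 2 · ((z_α + z_β) / d)²

z_α = 1.645 (for α = 0.05, one-sided)
z_β = 0.806 (for power = 0.79)
d = 0.29

n = 2 · ((1.645 + 0.806) / 0.29)²
n = 2 · (8.452)²
n ≈ 142.87
Round up to the next whole number: n = 143 per group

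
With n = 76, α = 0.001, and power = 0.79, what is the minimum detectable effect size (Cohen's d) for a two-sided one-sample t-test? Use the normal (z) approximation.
d ≈ 0.47

Minimum detectable effect (one-sample t-test, normal approximation):
d = (z_{α/2} + z_β) / √n
d = (3.291 + 0.806) / √76
d = 4.097 / 8.718
d ≈ 0.47

By Cohen's convention (0.2 small / 0.5 medium / 0.8 large): small effect.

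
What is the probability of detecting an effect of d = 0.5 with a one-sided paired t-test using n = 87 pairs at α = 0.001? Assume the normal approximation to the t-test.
Power ≈ 0.94

Power calculation (paired t-test, normal approximation):
z_β = d · √n - z_α
z_β = 0.5 · √87 - 3.090
z_β = 0.5 · 9.327 - 3.090
z_β = 1.573

Power = Φ(z_β) = Φ(1.573) ≈ 0.942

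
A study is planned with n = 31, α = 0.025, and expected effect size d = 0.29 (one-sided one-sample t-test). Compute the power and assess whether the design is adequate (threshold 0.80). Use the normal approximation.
Power ≈ 0.36; the study is underpowered (power < 0.80)

Power calculation (one-sample t-test, normal approximation):
z_β = d · √n - z_α
z_β = 0.29 · √31 - 1.960
z_β = 0.29 · 5.568 - 1.960
z_β = -0.345

Power = Φ(z_β) = Φ(-0.345) ≈ 0.365

Effect size d = 0.29 is small by Cohen's convention (0.2/0.5/0.8).

Threshold: power ≥ 0.80 is conventionally adequate.
Power ≈ 0.36 → the study is underpowered (power < 0.80).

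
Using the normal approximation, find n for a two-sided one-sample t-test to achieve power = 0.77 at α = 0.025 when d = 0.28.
n = 114

Sample size formula (one-sample t-test, normal approximation):
n = ((z_{α/2} + z_β) / d)²

z_{α/2} = 2.241 (for α = 0.025, two-sided)
z_β = 0.739 (for power = 0.77)
d = 0.28

n = ((2.241 + 0.739) / 0.28)²
n = (10.643)²
n ≈ 113.27
Round up to the next whole number: n = 114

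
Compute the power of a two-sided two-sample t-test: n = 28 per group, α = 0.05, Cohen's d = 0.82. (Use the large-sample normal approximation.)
Power ≈ 0.87

Power calculation (two-sample t-test, normal approximation):
z_β = d · √(n/2) - z_{α/2}
z_β = 0.82 · √(28/2) - 1.960
z_β = 0.82 · 3.742 - 1.960
z_β = 1.108

Power = Φ(z_β) = Φ(1.108) ≈ 0.866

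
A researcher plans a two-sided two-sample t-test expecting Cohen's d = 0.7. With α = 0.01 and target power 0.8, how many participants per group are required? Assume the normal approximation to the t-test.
n = 48 per group

Sample size formula (two-sample t-test, normal approximation):
n = 2 · ((z_{α/2} + z_β) / d)²

z_{α/2} = 2.576 (for α = 0.01, two-sided)
z_β = 0.842 (for power = 0.8)
d = 0.7

n = 2 · ((2.576 + 0.842) / 0.7)²
n = 2 · (4.883)²
n ≈ 47.69
Round up to the next whole number: n = 48 per group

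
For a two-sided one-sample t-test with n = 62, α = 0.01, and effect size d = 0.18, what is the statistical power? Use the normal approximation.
Power ≈ 0.12

Power calculation (one-sample t-test, normal approximation):
z_β = d · √n - z_{α/2}
z_β = 0.18 · √62 - 2.576
z_β = 0.18 · 7.874 - 2.576
z_β = -1.159

Power = Φ(z_β) = Φ(-1.159) ≈ 0.123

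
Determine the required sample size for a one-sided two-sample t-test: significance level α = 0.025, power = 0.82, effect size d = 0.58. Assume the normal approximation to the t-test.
n = 50 per group

Sample size formula (two-sample t-test, normal approximation):
n = 2 · ((z_α + z_β) / d)²

z_α = 1.960 (for α = 0.025, one-sided)
z_β = 0.915 (for power = 0.82)
d = 0.58

n = 2 · ((1.960 + 0.915) / 0.58)²
n = 2 · (4.957)²
n ≈ 49.14
Round up to the next whole number: n = 50 per group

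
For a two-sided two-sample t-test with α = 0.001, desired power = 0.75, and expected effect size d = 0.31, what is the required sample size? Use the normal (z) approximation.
n = 328 per group

Sample size formula (two-sample t-test, normal approximation):
n = 2 · ((z_{α/2} + z_β) / d)²

z_{α/2} = 3.291 (for α = 0.001, two-sided)
z_β = 0.674 (for power = 0.75)
d = 0.31

n = 2 · ((3.291 + 0.674) / 0.31)²
n = 2 · (12.790)²
n ≈ 327.17
Round up to the next whole number: n = 328 per group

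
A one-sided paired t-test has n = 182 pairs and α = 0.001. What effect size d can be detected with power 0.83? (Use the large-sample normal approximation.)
d ≈ 0.30

Minimum detectable effect (paired t-test, normal approximation):
d = (z_α + z_β) / √n
d = (3.090 + 0.954) / √182
d = 4.044 / 13.491
d ≈ 0.30

By Cohen's convention (0.2 small / 0.5 medium / 0.8 large): small effect.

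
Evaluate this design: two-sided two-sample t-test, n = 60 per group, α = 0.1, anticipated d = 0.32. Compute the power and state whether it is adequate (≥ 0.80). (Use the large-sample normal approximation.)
Power ≈ 0.54; the study is underpowered (power < 0.80)

Power calculation (two-sample t-test, normal approximation):
z_β = d · √(n/2) - z_{α/2}
z_β = 0.32 · √(60/2) - 1.645
z_β = 0.32 · 5.477 - 1.645
z_β = 0.108

Power = Φ(z_β) = Φ(0.108) ≈ 0.543

Effect size d = 0.32 is small by Cohen's convention (0.2/0.5/0.8).

Threshold: power ≥ 0.80 is conventionally adequate.
Power ≈ 0.54 → the study is underpowered (power < 0.80).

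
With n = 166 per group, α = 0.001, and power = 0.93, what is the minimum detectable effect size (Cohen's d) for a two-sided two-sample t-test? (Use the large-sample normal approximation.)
d ≈ 0.52

Minimum detectable effect (two-sample t-test, normal approximation):
d = (z_{α/2} + z_β) / √(n/2)
d = (3.291 + 1.476) / √(166/2)
d = 4.766 / 9.110
d ≈ 0.52

By Cohen's convention (0.2 small / 0.5 medium / 0.8 large): medium effect.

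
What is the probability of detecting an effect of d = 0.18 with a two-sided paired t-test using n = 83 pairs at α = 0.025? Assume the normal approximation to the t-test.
Power ≈ 0.27

Power calculation (paired t-test, normal approximation):
z_β = d · √n - z_{α/2}
z_β = 0.18 · √83 - 2.241
z_β = 0.18 · 9.110 - 2.241
z_β = -0.602

Power = Φ(z_β) = Φ(-0.602) ≈ 0.274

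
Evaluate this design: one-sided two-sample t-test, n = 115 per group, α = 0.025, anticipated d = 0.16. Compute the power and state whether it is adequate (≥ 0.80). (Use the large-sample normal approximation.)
Power ≈ 0.23; the study is underpowered (power < 0.80)

Power calculation (two-sample t-test, normal approximation):
z_β = d · √(n/2) - z_α
z_β = 0.16 · √(115/2) - 1.960
z_β = 0.16 · 7.583 - 1.960
z_β = -0.747

Power = Φ(z_β) = Φ(-0.747) ≈ 0.228

Effect size d = 0.16 is very small by Cohen's convention (0.2/0.5/0.8).

Threshold: power ≥ 0.80 is conventionally adequate.
Power ≈ 0.23 → the study is underpowered (power < 0.80).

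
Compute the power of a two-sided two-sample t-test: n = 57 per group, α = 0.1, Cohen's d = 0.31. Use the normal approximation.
Power ≈ 0.50

Power calculation (two-sample t-test, normal approximation):
z_β = d · √(n/2) - z_{α/2}
z_β = 0.31 · √(57/2) - 1.645
z_β = 0.31 · 5.339 - 1.645
z_β = 0.010

Power = Φ(z_β) = Φ(0.010) ≈ 0.504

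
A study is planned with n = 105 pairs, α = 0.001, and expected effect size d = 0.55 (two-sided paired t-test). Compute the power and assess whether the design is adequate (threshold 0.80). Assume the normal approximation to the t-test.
Power ≈ 0.99; the study is adequately powered (power ≥ 0.80)

Power calculation (paired t-test, normal approximation):
z_β = d · √n - z_{α/2}
z_β = 0.55 · √105 - 3.291
z_β = 0.55 · 10.247 - 3.291
z_β = 2.345

Power = Φ(z_β) = Φ(2.345) ≈ 0.990

Effect size d = 0.55 is medium by Cohen's convention (0.2/0.5/0.8).

Threshold: power ≥ 0.80 is conventionally adequate.
Power ≈ 0.99 → the study is adequately powered (power ≥ 0.80).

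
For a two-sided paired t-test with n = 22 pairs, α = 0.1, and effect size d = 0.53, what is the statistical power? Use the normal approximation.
Power ≈ 0.80

Power calculation (paired t-test, normal approximation):
z_β = d · √n - z_{α/2}
z_β = 0.53 · √22 - 1.645
z_β = 0.53 · 4.690 - 1.645
z_β = 0.841

Power = Φ(z_β) = Φ(0.841) ≈ 0.800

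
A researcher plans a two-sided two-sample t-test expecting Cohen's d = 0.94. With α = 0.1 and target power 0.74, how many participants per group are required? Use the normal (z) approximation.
n = 12 per group

Sample size formula (two-sample t-test, normal approximation):
n = 2 · ((z_{α/2} + z_β) / d)²

z_{α/2} = 1.645 (for α = 0.1, two-sided)
z_β = 0.643 (for power = 0.74)
d = 0.94

n = 2 · ((1.645 + 0.643) / 0.94)²
n = 2 · (2.434)²
n ≈ 11.85
Round up to the next whole number: n = 12 per group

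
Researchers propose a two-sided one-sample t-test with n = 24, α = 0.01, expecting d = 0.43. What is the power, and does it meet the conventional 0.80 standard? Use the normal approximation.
Power ≈ 0.32; the study is underpowered (power < 0.80)

Power calculation (one-sample t-test, normal approximation):
z_β = d · √n - z_{α/2}
z_β = 0.43 · √24 - 2.576
z_β = 0.43 · 4.899 - 2.576
z_β = -0.469

Power = Φ(z_β) = Φ(-0.469) ≈ 0.319

Effect size d = 0.43 is small by Cohen's convention (0.2/0.5/0.8).

Threshold: power ≥ 0.80 is conventionally adequate.
Power ≈ 0.32 → the study is underpowered (power < 0.80).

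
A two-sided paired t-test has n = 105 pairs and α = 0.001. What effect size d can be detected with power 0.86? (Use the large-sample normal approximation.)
d ≈ 0.43

Minimum detectable effect (paired t-test, normal approximation):
d = (z_{α/2} + z_β) / √n
d = (3.291 + 1.080) / √105
d = 4.371 / 10.247
d ≈ 0.43

By Cohen's convention (0.2 small / 0.5 medium / 0.8 large): small effect.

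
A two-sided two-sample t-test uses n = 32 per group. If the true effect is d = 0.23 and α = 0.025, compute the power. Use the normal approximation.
Power ≈ 0.09

Power calculation (two-sample t-test, normal approximation):
z_β = d · √(n/2) - z_{α/2}
z_β = 0.23 · √(32/2) - 2.241
z_β = 0.23 · 4.000 - 2.241
z_β = -1.321

Power = Φ(z_β) = Φ(-1.321) ≈ 0.093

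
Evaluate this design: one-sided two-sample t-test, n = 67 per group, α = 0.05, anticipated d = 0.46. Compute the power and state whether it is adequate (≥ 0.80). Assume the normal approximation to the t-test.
Power ≈ 0.85; the study is adequately powered (power ≥ 0.80)

Power calculation (two-sample t-test, normal approximation):
z_β = d · √(n/2) - z_α
z_β = 0.46 · √(67/2) - 1.645
z_β = 0.46 · 5.788 - 1.645
z_β = 1.018

Power = Φ(z_β) = Φ(1.018) ≈ 0.846

Effect size d = 0.46 is small by Cohen's convention (0.2/0.5/0.8).

Threshold: power ≥ 0.80 is conventionally adequate.
Power ≈ 0.85 → the study is adequately powered (power ≥ 0.80).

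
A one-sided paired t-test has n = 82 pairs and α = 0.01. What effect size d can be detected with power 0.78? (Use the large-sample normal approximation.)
d ≈ 0.34

Minimum detectable effect (paired t-test, normal approximation):
d = (z_α + z_β) / √n
d = (2.326 + 0.772) / √82
d = 3.099 / 9.055
d ≈ 0.34

By Cohen's convention (0.2 small / 0.5 medium / 0.8 large): small effect.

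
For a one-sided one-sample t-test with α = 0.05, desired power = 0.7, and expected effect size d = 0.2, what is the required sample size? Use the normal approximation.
n = 118

Sample size formula (one-sample t-test, normal approximation):
n = ((z_α + z_β) / d)²

z_α = 1.645 (for α = 0.05, one-sided)
z_β = 0.524 (for power = 0.7)
d = 0.2

n = ((1.645 + 0.524) / 0.2)²
n = (10.845)²
n ≈ 117.61
Round up to the next whole number: n = 118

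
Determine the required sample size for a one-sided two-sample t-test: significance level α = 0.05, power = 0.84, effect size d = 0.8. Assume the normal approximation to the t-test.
n = 22 per group

Sample size formula (two-sample t-test, normal approximation):
n = 2 · ((z_α + z_β) / d)²

z_α = 1.645 (for α = 0.05, one-sided)
z_β = 0.994 (for power = 0.84)
d = 0.8

n = 2 · ((1.645 + 0.994) / 0.8)²
n = 2 · (3.299)²
n ≈ 21.77
Round up to the next whole number: n = 22 per group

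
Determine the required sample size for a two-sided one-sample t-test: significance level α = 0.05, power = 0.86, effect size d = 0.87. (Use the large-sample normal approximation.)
n = 13

Sample size formula (one-sample t-test, normal approximation):
n = ((z_{α/2} + z_β) / d)²

z_{α/2} = 1.960 (for α = 0.05, two-sided)
z_β = 1.080 (for power = 0.86)
d = 0.87

n = ((1.960 + 1.080) / 0.87)²
n = (3.494)²
n ≈ 12.21
Round up to the next whole number: n = 13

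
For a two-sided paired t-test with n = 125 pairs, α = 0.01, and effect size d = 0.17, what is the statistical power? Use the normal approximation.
Power ≈ 0.25

Power calculation (paired t-test, normal approximation):
z_β = d · √n - z_{α/2}
z_β = 0.17 · √125 - 2.576
z_β = 0.17 · 11.180 - 2.576
z_β = -0.675

Power = Φ(z_β) = Φ(-0.675) ≈ 0.250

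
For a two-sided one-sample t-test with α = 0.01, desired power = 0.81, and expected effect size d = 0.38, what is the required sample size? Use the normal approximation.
n = 83

Sample size formula (one-sample t-test, normal approximation):
n = ((z_{α/2} + z_β) / d)²

z_{α/2} = 2.576 (for α = 0.01, two-sided)
z_β = 0.878 (for power = 0.81)
d = 0.38

n = ((2.576 + 0.878) / 0.38)²
n = (9.089)²
n ≈ 82.61
Round up to the next whole number: n = 83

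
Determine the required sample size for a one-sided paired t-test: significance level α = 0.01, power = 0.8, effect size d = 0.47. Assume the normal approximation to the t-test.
n = 46 pairs

Sample size formula (paired t-test, normal approximation):
n = ((z_α + z_β) / d)²

z_α = 2.326 (for α = 0.01, one-sided)
z_β = 0.842 (for power = 0.8)
d = 0.47

n = ((2.326 + 0.842) / 0.47)²
n = (6.740)²
n ≈ 45.43
Round up to the next whole number: n = 46 pairs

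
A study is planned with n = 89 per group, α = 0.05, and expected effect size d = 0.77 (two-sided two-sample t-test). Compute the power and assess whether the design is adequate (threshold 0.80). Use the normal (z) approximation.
Power ≈ 1.00; the study is adequately powered (power ≥ 0.80)

Power calculation (two-sample t-test, normal approximation):
z_β = d · √(n/2) - z_{α/2}
z_β = 0.77 · √(89/2) - 1.960
z_β = 0.77 · 6.671 - 1.960
z_β = 3.177

Power = Φ(z_β) = Φ(3.177) ≈ 0.999

Effect size d = 0.77 is medium by Cohen's convention (0.2/0.5/0.8).

Threshold: power ≥ 0.80 is conventionally adequate.
Power ≈ 1.00 → the study is adequately powered (power ≥ 0.80).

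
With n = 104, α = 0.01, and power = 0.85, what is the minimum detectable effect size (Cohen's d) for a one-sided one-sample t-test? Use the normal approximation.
d ≈ 0.33

Minimum detectable effect (one-sample t-test, normal approximation):
d = (z_α + z_β) / √n
d = (2.326 + 1.036) / √104
d = 3.363 / 10.198
d ≈ 0.33

By Cohen's convention (0.2 small / 0.5 medium / 0.8 large): small effect.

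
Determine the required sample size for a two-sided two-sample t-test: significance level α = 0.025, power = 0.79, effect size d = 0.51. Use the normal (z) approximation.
n = 72 per group

Sample size formula (two-sample t-test, normal approximation):
n = 2 · ((z_{α/2} + z_β) / d)²

z_{α/2} = 2.241 (for α = 0.025, two-sided)
z_β = 0.806 (for power = 0.79)
d = 0.51

n = 2 · ((2.241 + 0.806) / 0.51)²
n = 2 · (5.975)²
n ≈ 71.40
Round up to the next whole number: n = 72 per group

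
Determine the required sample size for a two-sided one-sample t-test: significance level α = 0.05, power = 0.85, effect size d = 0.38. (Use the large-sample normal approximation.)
n = 63

Sample size formula (one-sample t-test, normal approximation):
n = ((z_{α/2} + z_β) / d)²

z_{α/2} = 1.960 (for α = 0.05, two-sided)
z_β = 1.036 (for power = 0.85)
d = 0.38

n = ((1.960 + 1.036) / 0.38)²
n = (7.884)²
n ≈ 62.16
Round up to the next whole number: n = 63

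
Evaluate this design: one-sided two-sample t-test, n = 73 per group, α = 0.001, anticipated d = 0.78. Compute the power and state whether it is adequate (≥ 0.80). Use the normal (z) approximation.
Power ≈ 0.95; the study is adequately powered (power ≥ 0.80)

Power calculation (two-sample t-test, normal approximation):
z_β = d · √(n/2) - z_α
z_β = 0.78 · √(73/2) - 3.090
z_β = 0.78 · 6.042 - 3.090
z_β = 1.622

Power = Φ(z_β) = Φ(1.622) ≈ 0.948

Effect size d = 0.78 is medium by Cohen's convention (0.2/0.5/0.8).

Threshold: power ≥ 0.80 is conventionally adequate.
Power ≈ 0.95 → the study is adequately powered (power ≥ 0.80).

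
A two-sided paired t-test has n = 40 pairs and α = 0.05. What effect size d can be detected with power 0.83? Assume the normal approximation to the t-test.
d ≈ 0.46

Minimum detectable effect (paired t-test, normal approximation):
d = (z_{α/2} + z_β) / √n
d = (1.960 + 0.954) / √40
d = 2.914 / 6.325
d ≈ 0.46

By Cohen's convention (0.2 small / 0.5 medium / 0.8 large): small effect.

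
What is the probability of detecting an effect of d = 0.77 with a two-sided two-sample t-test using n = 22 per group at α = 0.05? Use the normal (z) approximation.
Power ≈ 0.72

Power calculation (two-sample t-test, normal approximation):
z_β = d · √(n/2) - z_{α/2}
z_β = 0.77 · √(22/2) - 1.960
z_β = 0.77 · 3.317 - 1.960
z_β = 0.594

Power = Φ(z_β) = Φ(0.594) ≈ 0.724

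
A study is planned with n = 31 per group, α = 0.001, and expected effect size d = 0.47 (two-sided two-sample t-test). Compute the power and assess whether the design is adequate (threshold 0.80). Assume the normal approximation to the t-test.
Power ≈ 0.07; the study is underpowered (power < 0.80)

Power calculation (two-sample t-test, normal approximation):
z_β = d · √(n/2) - z_{α/2}
z_β = 0.47 · √(31/2) - 3.291
z_β = 0.47 · 3.937 - 3.291
z_β = -1.440

Power = Φ(z_β) = Φ(-1.440) ≈ 0.075

Effect size d = 0.47 is small by Cohen's convention (0.2/0.5/0.8).

Threshold: power ≥ 0.80 is conventionally adequate.
Power ≈ 0.07 → the study is underpowered (power < 0.80).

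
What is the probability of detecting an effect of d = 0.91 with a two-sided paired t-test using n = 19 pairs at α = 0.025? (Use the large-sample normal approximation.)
Power ≈ 0.96

Power calculation (paired t-test, normal approximation):
z_β = d · √n - z_{α/2}
z_β = 0.91 · √19 - 2.241
z_β = 0.91 · 4.359 - 2.241
z_β = 1.725

Power = Φ(z_β) = Φ(1.725) ≈ 0.958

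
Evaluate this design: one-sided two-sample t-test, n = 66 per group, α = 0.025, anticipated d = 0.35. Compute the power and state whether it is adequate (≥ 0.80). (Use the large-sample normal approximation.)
Power ≈ 0.52; the study is underpowered (power < 0.80)

Power calculation (two-sample t-test, normal approximation):
z_β = d · √(n/2) - z_α
z_β = 0.35 · √(66/2) - 1.960
z_β = 0.35 · 5.745 - 1.960
z_β = 0.051

Power = Φ(z_β) = Φ(0.051) ≈ 0.520

Effect size d = 0.35 is small by Cohen's convention (0.2/0.5/0.8).

Threshold: power ≥ 0.80 is conventionally adequate.
Power ≈ 0.52 → the study is underpowered (power < 0.80).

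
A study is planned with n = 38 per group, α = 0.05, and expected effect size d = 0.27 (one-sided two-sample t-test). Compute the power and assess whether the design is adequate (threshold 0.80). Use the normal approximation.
Power ≈ 0.32; the study is underpowered (power < 0.80)

Power calculation (two-sample t-test, normal approximation):
z_β = d · √(n/2) - z_α
z_β = 0.27 · √(38/2) - 1.645
z_β = 0.27 · 4.359 - 1.645
z_β = -0.468

Power = Φ(z_β) = Φ(-0.468) ≈ 0.320

Effect size d = 0.27 is small by Cohen's convention (0.2/0.5/0.8).

Threshold: power ≥ 0.80 is conventionally adequate.
Power ≈ 0.32 → the study is underpowered (power < 0.80).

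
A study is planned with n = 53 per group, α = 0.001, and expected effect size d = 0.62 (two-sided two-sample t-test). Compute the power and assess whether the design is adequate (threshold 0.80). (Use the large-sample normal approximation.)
Power ≈ 0.46; the study is underpowered (power < 0.80)

Power calculation (two-sample t-test, normal approximation):
z_β = d · √(n/2) - z_{α/2}
z_β = 0.62 · √(53/2) - 3.291
z_β = 0.62 · 5.148 - 3.291
z_β = -0.099

Power = Φ(z_β) = Φ(-0.099) ≈ 0.461

Effect size d = 0.62 is medium by Cohen's convention (0.2/0.5/0.8).

Threshold: power ≥ 0.80 is conventionally adequate.
Power ≈ 0.46 → the study is underpowered (power < 0.80).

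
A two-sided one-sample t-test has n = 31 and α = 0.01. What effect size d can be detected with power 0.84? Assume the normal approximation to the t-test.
d ≈ 0.64

Minimum detectable effect (one-sample t-test, normal approximation):
d = (z_{α/2} + z_β) / √n
d = (2.576 + 0.994) / √31
d = 3.570 / 5.568
d ≈ 0.64

By Cohen's convention (0.2 small / 0.5 medium / 0.8 large): medium effect.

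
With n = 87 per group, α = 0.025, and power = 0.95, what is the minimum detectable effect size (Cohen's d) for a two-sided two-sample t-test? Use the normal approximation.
d ≈ 0.59

Minimum detectable effect (two-sample t-test, normal approximation):
d = (z_{α/2} + z_β) / √(n/2)
d = (2.241 + 1.645) / √(87/2)
d = 3.886 / 6.595
d ≈ 0.59

By Cohen's convention (0.2 small / 0.5 medium / 0.8 large): medium effect.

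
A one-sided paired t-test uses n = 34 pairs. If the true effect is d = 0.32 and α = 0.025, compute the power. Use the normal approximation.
Power ≈ 0.46

Power calculation (paired t-test, normal approximation):
z_β = d · √n - z_α
z_β = 0.32 · √34 - 1.960
z_β = 0.32 · 5.831 - 1.960
z_β = -0.094

Power = Φ(z_β) = Φ(-0.094) ≈ 0.463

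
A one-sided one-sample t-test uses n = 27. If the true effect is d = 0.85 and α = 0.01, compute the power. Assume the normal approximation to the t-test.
Power ≈ 0.98

Power calculation (one-sample t-test, normal approximation):
z_β = d · √n - z_α
z_β = 0.85 · √27 - 2.326
z_β = 0.85 · 5.196 - 2.326
z_β = 2.090

Power = Φ(z_β) = Φ(2.090) ≈ 0.982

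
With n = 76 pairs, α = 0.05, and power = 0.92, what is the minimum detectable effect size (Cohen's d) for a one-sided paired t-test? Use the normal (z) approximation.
d ≈ 0.35

Minimum detectable effect (paired t-test, normal approximation):
d = (z_α + z_β) / √n
d = (1.645 + 1.405) / √76
d = 3.050 / 8.718
d ≈ 0.35

By Cohen's convention (0.2 small / 0.5 medium / 0.8 large): small effect.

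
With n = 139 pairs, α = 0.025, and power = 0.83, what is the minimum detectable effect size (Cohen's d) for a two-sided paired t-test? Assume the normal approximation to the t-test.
d ≈ 0.27

Minimum detectable effect (paired t-test, normal approximation):
d = (z_{α/2} + z_β) / √n
d = (2.241 + 0.954) / √139
d = 3.196 / 11.790
d ≈ 0.27

By Cohen's convention (0.2 small / 0.5 medium / 0.8 large): small effect.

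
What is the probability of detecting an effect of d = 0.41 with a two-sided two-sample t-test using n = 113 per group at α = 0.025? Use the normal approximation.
Power ≈ 0.80

Power calculation (two-sample t-test, normal approximation):
z_β = d · √(n/2) - z_{α/2}
z_β = 0.41 · √(113/2) - 2.241
z_β = 0.41 · 7.517 - 2.241
z_β = 0.840

Power = Φ(z_β) = Φ(0.840) ≈ 0.800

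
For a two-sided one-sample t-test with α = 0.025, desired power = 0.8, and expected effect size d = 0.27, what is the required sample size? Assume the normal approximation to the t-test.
n = 131

Sample size formula (one-sample t-test, normal approximation):
n = ((z_{α/2} + z_β) / d)²

z_{α/2} = 2.241 (for α = 0.025, two-sided)
z_β = 0.842 (for power = 0.8)
d = 0.27

n = ((2.241 + 0.842) / 0.27)²
n = (11.419)²
n ≈ 130.39
Round up to the next whole number: n = 131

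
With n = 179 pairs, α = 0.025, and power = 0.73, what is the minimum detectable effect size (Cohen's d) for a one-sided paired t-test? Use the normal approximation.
d ≈ 0.19

Minimum detectable effect (paired t-test, normal approximation):
d = (z_α + z_β) / √n
d = (1.960 + 0.613) / √179
d = 2.573 / 13.379
d ≈ 0.19

By Cohen's convention (0.2 small / 0.5 medium / 0.8 large): very small effect.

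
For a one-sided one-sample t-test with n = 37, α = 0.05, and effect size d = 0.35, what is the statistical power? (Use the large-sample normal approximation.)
Power ≈ 0.69

Power calculation (one-sample t-test, normal approximation):
z_β = d · √n - z_α
z_β = 0.35 · √37 - 1.645
z_β = 0.35 · 6.083 - 1.645
z_β = 0.484

Power = Φ(z_β) = Φ(0.484) ≈ 0.686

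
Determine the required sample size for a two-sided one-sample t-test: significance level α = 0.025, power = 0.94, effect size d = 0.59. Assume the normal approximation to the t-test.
n = 42

Sample size formula (one-sample t-test, normal approximation):
n = ((z_{α/2} + z_β) / d)²

z_{α/2} = 2.241 (for α = 0.025, two-sided)
z_β = 1.555 (for power = 0.94)
d = 0.59

n = ((2.241 + 1.555) / 0.59)²
n = (6.434)²
n ≈ 41.40
Round up to the next whole number: n = 42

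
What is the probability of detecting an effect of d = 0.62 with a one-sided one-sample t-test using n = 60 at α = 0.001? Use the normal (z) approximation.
Power ≈ 0.96

Power calculation (one-sample t-test, normal approximation):
z_β = d · √n - z_α
z_β = 0.62 · √60 - 3.090
z_β = 0.62 · 7.746 - 3.090
z_β = 1.712

Power = Φ(z_β) = Φ(1.712) ≈ 0.957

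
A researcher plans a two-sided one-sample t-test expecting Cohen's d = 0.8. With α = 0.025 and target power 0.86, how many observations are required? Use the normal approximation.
n = 18

Sample size formula (one-sample t-test, normal approximation):
n = ((z_{α/2} + z_β) / d)²

z_{α/2} = 2.241 (for α = 0.025, two-sided)
z_β = 1.080 (for power = 0.86)
d = 0.8

n = ((2.241 + 1.080) / 0.8)²
n = (4.151)²
n ≈ 17.23
Round up to the next whole number: n = 18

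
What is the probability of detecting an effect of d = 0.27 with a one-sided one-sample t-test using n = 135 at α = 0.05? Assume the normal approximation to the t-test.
Power ≈ 0.93

Power calculation (one-sample t-test, normal approximation):
z_β = d · √n - z_α
z_β = 0.27 · √135 - 1.645
z_β = 0.27 · 11.619 - 1.645
z_β = 1.492

Power = Φ(z_β) = Φ(1.492) ≈ 0.932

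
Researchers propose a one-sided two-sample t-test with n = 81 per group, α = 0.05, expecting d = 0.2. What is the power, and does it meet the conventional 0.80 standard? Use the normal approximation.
Power ≈ 0.35; the study is underpowered (power < 0.80)

Power calculation (two-sample t-test, normal approximation):
z_β = d · √(n/2) - z_α
z_β = 0.2 · √(81/2) - 1.645
z_β = 0.2 · 6.364 - 1.645
z_β = -0.372

Power = Φ(z_β) = Φ(-0.372) ≈ 0.355

Effect size d = 0.2 is small by Cohen's convention (0.2/0.5/0.8).

Threshold: power ≥ 0.80 is conventionally adequate.
Power ≈ 0.35 → the study is underpowered (power < 0.80).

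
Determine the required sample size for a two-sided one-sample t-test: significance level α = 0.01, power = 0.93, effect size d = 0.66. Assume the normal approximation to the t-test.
n = 38

Sample size formula (one-sample t-test, normal approximation):
n = ((z_{α/2} + z_β) / d)²

z_{α/2} = 2.576 (for α = 0.01, two-sided)
z_β = 1.476 (for power = 0.93)
d = 0.66

n = ((2.576 + 1.476) / 0.66)²
n = (6.139)²
n ≈ 37.69
Round up to the next whole number: n = 38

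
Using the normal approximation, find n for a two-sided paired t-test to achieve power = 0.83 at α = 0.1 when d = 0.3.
n = 76 pairs

Sample size formula (paired t-test, normal approximation):
n = ((z_{α/2} + z_β) / d)²

z_{α/2} = 1.645 (for α = 0.1, two-sided)
z_β = 0.954 (for power = 0.83)
d = 0.3

n = ((1.645 + 0.954) / 0.3)²
n = (8.663)²
n ≈ 75.05
Round up to the next whole number: n = 76 pairs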